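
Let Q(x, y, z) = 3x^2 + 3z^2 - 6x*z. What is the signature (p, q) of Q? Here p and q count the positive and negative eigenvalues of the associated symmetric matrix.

(1, 0)

The associated matrix is A = [[3, 0, -3], [0, 0, 0], [-3, 0, 3]].
Congruent diagonalization of A (simultaneous row and column reduction) yields pivots 3, 0, 0.
Counting signs: 1 positive, 2 zero.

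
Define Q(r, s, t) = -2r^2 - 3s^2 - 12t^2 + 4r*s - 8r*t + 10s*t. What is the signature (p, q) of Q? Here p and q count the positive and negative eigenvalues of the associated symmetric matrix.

(0, 3)

Write A = [[-2, 2, -4], [2, -3, 5], [-4, 5, -12]].
Applying the same elementary operations to the rows and columns of A produces a congruent diagonal matrix with entries -2, -1, -3.
So there are 3 negative pivots.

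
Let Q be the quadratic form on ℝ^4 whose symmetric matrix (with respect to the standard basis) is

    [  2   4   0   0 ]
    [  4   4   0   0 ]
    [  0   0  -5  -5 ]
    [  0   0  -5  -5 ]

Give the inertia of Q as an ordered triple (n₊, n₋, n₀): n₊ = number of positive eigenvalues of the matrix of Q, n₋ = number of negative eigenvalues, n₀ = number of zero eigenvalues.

(1, 2, 1)

Applying the same elementary operations to the rows and columns of A produces a congruent diagonal matrix with entries 2, -4, -5, 0.
Counting signs: 1 positive, 2 negative, 1 zero.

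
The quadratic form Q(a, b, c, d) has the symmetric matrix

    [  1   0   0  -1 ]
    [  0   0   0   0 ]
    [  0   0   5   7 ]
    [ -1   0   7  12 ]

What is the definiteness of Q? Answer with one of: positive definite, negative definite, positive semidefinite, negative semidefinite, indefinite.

positive semidefinite

Applying the same elementary operations to the rows and columns of A produces a congruent diagonal matrix with entries 1, 0, 5, 6/5.
Counting signs: 3 positive, 1 zero.
Hence Q is positive semidefinite.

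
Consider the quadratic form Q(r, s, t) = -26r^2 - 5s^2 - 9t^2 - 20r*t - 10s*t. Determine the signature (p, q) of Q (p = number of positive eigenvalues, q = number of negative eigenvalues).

(0, 3)

The associated matrix is A = [[-26, 0, -10], [0, -5, -5], [-10, -5, -9]].
An LDLᵀ factorisation of A has diagonal entries -26, -5, -2/13.
So there are 3 negative pivots.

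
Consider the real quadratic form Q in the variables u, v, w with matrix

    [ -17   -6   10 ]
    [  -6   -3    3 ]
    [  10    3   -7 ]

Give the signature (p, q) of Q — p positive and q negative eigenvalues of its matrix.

(0, 3)

Applying the same elementary operations to the rows and columns of A produces a congruent diagonal matrix with entries -17, -15/17, -4/5.
Counting signs: 3 negative.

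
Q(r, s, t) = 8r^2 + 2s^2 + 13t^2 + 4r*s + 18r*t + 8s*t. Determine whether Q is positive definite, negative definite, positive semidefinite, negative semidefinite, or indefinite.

The symmetric matrix of Q is A = [[8, 2, 9], [2, 2, 4], [9, 4, 13]].
Leading principal minors: Δ_1 = 8, Δ_2 = 12, Δ_3 = 10.
All leading principal minors are positive, so by Sylvester's criterion Q is positive definite.

positive definite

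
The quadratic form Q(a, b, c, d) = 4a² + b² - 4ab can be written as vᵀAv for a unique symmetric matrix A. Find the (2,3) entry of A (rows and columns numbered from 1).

0

The coefficient of b·c in Q is 0. For a symmetric A this equals A[2,3] + A[3,2] = 2·A[2,3].
So A[2,3] = 0/2 = 0.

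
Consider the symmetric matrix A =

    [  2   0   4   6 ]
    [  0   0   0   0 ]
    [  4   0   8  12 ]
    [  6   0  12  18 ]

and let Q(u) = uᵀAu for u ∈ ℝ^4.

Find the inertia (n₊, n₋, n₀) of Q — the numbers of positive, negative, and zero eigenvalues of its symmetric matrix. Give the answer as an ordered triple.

(1, 0, 3)

Applying the same elementary operations to the rows and columns of A produces a congruent diagonal matrix with entries 2, 0, 0, 0.
That gives 1 positive, 3 zero pivots.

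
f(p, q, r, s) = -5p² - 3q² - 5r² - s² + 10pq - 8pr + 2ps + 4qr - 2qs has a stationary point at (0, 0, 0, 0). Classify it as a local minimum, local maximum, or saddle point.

The Hessian at the origin is H = [[-10, 10, -8, 2], [10, -6, 4, -2], [-8, 4, -10, 0], [2, -2, 0, -2]].
Symmetric row and column elimination reduces H to a congruent diagonal form with pivots -10, 4, -38/5, -24/19.
That gives 1 positive, 3 negative pivots.
H is indefinite, so the origin is a saddle point.

saddle point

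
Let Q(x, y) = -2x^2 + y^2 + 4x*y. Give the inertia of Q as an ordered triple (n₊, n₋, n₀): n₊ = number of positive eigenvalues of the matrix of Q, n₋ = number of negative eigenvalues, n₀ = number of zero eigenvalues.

(1, 1, 0)

The symmetric matrix is A = [[-2, 2], [2, 1]].
Symmetric row and column elimination reduces A to a congruent diagonal form with pivots -2, 3.
So there are 1 positive, 1 negative pivots.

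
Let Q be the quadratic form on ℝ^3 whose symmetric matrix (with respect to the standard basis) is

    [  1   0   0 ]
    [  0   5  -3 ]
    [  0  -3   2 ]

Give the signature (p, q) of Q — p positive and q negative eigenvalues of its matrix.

(3, 0)

Applying the same elementary operations to the rows and columns of A produces a congruent diagonal matrix with entries 1, 5, 1/5.
So there are 3 positive pivots.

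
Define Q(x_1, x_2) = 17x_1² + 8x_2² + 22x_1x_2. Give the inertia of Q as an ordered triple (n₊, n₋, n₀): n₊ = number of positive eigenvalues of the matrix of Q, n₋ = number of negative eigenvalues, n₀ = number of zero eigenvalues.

The symmetric matrix is A = [[17, 11], [11, 8]].
Applying the same elementary operations to the rows and columns of A produces a congruent diagonal matrix with entries 17, 15/17.
That gives 2 positive pivots.

(2, 0, 0)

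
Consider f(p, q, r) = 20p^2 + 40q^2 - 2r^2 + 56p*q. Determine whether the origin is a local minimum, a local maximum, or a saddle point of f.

saddle point

The Hessian at the origin is H = [[40, 56, 0], [56, 80, 0], [0, 0, -4]].
Symmetric row and column elimination reduces H to a congruent diagonal form with pivots 40, 8/5, -4.
So there are 2 positive, 1 negative pivots.
H is indefinite, so the origin is a saddle point.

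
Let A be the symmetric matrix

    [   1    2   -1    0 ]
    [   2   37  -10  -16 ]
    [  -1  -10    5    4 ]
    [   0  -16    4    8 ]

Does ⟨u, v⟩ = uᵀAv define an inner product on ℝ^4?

yes

Leading principal minors: Δ_1 = 1, Δ_2 = 33, Δ_3 = 68, Δ_4 = 16.
All leading principal minors are positive, so by Sylvester's criterion Q is positive definite.
⟨·,·⟩ is an inner product exactly when A is positive definite.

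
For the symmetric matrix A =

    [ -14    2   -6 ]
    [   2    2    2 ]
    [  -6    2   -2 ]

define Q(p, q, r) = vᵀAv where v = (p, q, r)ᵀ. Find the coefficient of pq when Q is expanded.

The coefficient of pq is A[1,2] + A[2,1] = 2·2 = 4.

4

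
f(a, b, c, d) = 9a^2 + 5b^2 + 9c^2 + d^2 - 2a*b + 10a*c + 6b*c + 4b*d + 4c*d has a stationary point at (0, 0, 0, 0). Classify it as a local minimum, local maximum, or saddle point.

The Hessian at the origin is H = [[18, -2, 10, 0], [-2, 10, 6, 4], [10, 6, 18, 4], [0, 4, 4, 2]].
Applying the same elementary operations to the rows and columns of H produces a congruent diagonal matrix with entries 18, 88/9, 80/11, 1/5.
Counting signs: 4 positive.
H is positive definite, so the origin is a strict local minimum.

local minimum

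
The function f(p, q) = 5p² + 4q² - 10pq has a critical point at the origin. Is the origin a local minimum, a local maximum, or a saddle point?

The Hessian at the origin is H = [[10, -10], [-10, 8]].
det H = 10·8 − (-10)² = -20 < 0, so H is indefinite.
Therefore the origin is a saddle point.

saddle point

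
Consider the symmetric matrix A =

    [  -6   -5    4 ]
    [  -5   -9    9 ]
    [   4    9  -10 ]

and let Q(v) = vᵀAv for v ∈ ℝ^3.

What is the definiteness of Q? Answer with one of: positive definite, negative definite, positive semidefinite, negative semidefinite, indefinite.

negative definite

An LDLᵀ factorisation of A has diagonal entries -6, -29/6, -20/29.
That gives 3 negative pivots.
Hence Q is negative definite.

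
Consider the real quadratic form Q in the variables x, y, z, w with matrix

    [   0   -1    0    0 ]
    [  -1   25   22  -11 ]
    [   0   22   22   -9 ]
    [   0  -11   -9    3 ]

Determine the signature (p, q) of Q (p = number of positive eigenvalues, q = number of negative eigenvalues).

(2, 2)

By Sylvester's law of inertia any congruent diagonalization of A has 2 positive, 2 negative and 0 zero entries.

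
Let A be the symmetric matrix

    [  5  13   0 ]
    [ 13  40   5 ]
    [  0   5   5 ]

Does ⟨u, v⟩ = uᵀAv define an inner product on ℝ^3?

Leading principal minors: Δ_1 = 5, Δ_2 = 31, Δ_3 = 30.
All leading principal minors are positive, so by Sylvester's criterion Q is positive definite.
⟨·,·⟩ is an inner product exactly when A is positive definite.

yes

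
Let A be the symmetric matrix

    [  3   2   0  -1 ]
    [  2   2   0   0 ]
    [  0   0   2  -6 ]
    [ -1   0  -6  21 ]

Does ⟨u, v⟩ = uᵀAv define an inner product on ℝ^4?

Row-reducing A symmetrically gives the diagonal entries 3, 2/3, 2, 2.
So there are 4 positive pivots.
Hence Q is positive definite.
⟨·,·⟩ is an inner product exactly when A is positive definite.

yes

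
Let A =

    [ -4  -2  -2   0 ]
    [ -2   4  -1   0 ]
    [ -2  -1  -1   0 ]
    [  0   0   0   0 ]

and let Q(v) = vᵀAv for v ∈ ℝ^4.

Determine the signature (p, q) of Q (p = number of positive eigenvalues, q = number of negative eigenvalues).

Congruent diagonalization of A (simultaneous row and column reduction) yields pivots -4, 5, 0, 0.
That gives 1 positive, 1 negative, 2 zero pivots.

(1, 1)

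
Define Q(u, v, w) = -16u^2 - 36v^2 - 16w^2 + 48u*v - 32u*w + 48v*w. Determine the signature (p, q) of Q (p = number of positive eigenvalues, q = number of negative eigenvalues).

(0, 1)

The associated matrix is A = [[-16, 24, -16], [24, -36, 24], [-16, 24, -16]].
Applying the same elementary operations to the rows and columns of A produces a congruent diagonal matrix with entries -16, 0, 0.
So there are 1 negative, 2 zero pivots.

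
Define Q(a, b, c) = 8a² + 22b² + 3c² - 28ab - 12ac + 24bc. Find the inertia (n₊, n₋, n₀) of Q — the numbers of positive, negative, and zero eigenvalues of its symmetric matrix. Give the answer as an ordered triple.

(1, 2, 0)

Write A = [[8, -14, -6], [-14, 22, 12], [-6, 12, 3]].
Symmetric row and column elimination reduces A to a congruent diagonal form with pivots 8, -5/2, -3/5.
That gives 1 positive, 2 negative pivots.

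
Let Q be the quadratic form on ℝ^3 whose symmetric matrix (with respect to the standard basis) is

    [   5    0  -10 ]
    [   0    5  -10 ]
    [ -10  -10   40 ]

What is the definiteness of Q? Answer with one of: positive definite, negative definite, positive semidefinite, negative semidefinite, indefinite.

positive semidefinite

Congruent diagonalization of A (simultaneous row and column reduction) yields pivots 5, 5, 0.
That gives 2 positive, 1 zero pivots.
Hence Q is positive semidefinite.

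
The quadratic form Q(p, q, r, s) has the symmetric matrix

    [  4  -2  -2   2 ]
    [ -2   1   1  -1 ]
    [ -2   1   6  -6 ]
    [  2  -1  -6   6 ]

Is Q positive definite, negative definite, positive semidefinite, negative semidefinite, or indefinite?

positive semidefinite

Symmetric row and column elimination reduces A to a congruent diagonal form with pivots 4, 0, 5, 0.
So there are 2 positive, 2 zero pivots.
Hence Q is positive semidefinite.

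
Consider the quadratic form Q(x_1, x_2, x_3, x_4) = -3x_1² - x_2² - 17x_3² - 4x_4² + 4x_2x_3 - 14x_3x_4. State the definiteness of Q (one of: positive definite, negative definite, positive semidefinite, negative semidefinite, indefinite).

Write A = [[-3, 0, 0, 0], [0, -1, 2, 0], [0, 2, -17, -7], [0, 0, -7, -4]].
Congruent diagonalization of A (simultaneous row and column reduction) yields pivots -3, -1, -13, -3/13.
That gives 4 negative pivots.
Hence Q is negative definite.

negative definite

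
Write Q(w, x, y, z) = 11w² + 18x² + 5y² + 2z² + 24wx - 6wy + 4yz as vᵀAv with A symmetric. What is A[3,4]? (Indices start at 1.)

The coefficient of y·z in Q is 4. For a symmetric A this equals A[3,4] + A[4,3] = 2·A[3,4].
So A[3,4] = 4/2 = 2.

2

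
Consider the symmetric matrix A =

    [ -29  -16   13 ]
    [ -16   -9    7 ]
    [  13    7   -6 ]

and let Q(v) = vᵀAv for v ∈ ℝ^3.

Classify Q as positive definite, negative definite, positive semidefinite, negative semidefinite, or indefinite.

negative semidefinite

Symmetric row and column elimination reduces A to a congruent diagonal form with pivots -29, -5/29, 0.
That gives 2 negative, 1 zero pivots.
Hence Q is negative semidefinite.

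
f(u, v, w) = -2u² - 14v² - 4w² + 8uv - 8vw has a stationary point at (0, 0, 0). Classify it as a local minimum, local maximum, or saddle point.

The Hessian at the origin is H = [[-4, 8, 0], [8, -28, -8], [0, -8, -8]].
Congruent diagonalization of H (simultaneous row and column reduction) yields pivots -4, -12, -8/3.
That gives 3 negative pivots.
H is negative definite, so the origin is a strict local maximum.

local maximum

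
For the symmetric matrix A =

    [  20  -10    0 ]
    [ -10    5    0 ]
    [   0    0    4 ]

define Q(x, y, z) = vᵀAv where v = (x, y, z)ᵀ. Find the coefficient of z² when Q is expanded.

4

The coefficient of z² is the diagonal entry A[3,3] = 4.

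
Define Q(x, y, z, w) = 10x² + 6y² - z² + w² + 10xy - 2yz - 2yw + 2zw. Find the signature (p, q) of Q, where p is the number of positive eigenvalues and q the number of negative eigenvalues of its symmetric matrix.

(3, 1)

The symmetric matrix is A = [[10, 5, 0, 0], [5, 6, -1, -1], [0, -1, -1, 1], [0, -1, 1, 1]].
Row-reducing A symmetrically gives the diagonal entries 10, 7/2, -9/7, 10/9.
Counting signs: 3 positive, 1 negative.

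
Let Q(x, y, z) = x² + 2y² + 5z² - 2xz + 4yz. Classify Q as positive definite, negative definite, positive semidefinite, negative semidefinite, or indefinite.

The symmetric matrix of Q is A = [[1, 0, -1], [0, 2, 2], [-1, 2, 5]].
Leading principal minors: Δ_1 = 1, Δ_2 = 2, Δ_3 = 4.
All leading principal minors are positive, so by Sylvester's criterion Q is positive definite.

positive definite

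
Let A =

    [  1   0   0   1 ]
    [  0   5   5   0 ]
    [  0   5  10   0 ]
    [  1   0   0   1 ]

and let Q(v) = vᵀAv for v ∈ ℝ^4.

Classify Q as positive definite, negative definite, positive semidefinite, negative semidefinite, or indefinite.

Row-reducing A symmetrically gives the diagonal entries 1, 5, 5, 0.
Counting signs: 3 positive, 1 zero.
Hence Q is positive semidefinite.

positive semidefinite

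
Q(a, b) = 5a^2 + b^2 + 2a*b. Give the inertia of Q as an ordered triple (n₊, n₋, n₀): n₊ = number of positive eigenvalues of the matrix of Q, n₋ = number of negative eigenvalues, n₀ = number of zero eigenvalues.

The associated matrix is A = [[5, 1], [1, 1]].
Applying the same elementary operations to the rows and columns of A produces a congruent diagonal matrix with entries 5, 4/5.
So there are 2 positive pivots.

(2, 0, 0)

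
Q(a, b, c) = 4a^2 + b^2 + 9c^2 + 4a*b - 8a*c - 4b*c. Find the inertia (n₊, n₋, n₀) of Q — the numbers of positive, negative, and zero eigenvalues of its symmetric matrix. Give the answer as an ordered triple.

The symmetric matrix is A = [[4, 2, -4], [2, 1, -2], [-4, -2, 9]].
Row-reducing A symmetrically gives the diagonal entries 4, 0, 5.
So there are 2 positive, 1 zero pivots.

(2, 0, 1)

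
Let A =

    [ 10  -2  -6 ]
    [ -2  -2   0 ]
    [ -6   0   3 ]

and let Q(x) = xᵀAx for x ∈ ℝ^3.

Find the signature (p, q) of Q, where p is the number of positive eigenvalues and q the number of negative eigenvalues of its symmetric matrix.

(1, 1)

Symmetric row and column elimination reduces A to a congruent diagonal form with pivots 10, -12/5, 0.
So there are 1 positive, 1 negative, 1 zero pivots.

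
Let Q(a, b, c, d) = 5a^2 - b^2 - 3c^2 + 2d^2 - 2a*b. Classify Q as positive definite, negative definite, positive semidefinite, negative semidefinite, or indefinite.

Write A = [[5, -1, 0, 0], [-1, -1, 0, 0], [0, 0, -3, 0], [0, 0, 0, 2]].
Row-reducing A symmetrically gives the diagonal entries 5, -6/5, -3, 2.
So there are 2 positive, 2 negative pivots.
Hence Q is indefinite.

indefinite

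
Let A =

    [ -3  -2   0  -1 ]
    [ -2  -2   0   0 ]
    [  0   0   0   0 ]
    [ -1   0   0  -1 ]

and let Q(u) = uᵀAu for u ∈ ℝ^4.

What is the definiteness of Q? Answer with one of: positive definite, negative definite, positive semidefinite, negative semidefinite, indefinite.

Symmetric row and column elimination reduces A to a congruent diagonal form with pivots -3, -2/3, 0, 0.
That gives 2 negative, 2 zero pivots.
Hence Q is negative semidefinite.

negative semidefinite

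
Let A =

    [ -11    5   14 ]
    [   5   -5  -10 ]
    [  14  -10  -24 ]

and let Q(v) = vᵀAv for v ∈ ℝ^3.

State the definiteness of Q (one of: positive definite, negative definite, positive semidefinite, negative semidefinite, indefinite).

Leading principal minors: Δ_1 = -11, Δ_2 = 30, Δ_3 = -40.
The signs alternate starting with Δ_1 < 0, so by Sylvester's criterion Q is negative definite.

negative definite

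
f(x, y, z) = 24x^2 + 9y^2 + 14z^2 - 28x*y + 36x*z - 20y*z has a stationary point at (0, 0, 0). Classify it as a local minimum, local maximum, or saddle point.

The Hessian at the origin is H = [[48, -28, 36], [-28, 18, -20], [36, -20, 28]].
Congruent diagonalization of H (simultaneous row and column reduction) yields pivots 48, 5/3, 2/5.
That gives 3 positive pivots.
H is positive definite, so the origin is a strict local minimum.

local minimum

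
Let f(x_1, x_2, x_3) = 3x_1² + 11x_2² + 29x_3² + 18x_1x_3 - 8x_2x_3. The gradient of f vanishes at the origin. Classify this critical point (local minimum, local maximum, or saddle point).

The Hessian at the origin is H = [[6, 0, 18], [0, 22, -8], [18, -8, 58]].
Symmetric row and column elimination reduces H to a congruent diagonal form with pivots 6, 22, 12/11.
Counting signs: 3 positive.
H is positive definite, so the origin is a strict local minimum.

local minimum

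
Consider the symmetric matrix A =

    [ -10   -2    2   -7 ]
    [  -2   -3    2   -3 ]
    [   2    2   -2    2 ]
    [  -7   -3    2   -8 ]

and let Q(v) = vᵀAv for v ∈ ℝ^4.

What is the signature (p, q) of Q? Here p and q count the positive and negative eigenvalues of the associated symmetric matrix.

(0, 4)

Row-reducing A symmetrically gives the diagonal entries -10, -13/5, -8/13, -15/8.
So there are 4 negative pivots.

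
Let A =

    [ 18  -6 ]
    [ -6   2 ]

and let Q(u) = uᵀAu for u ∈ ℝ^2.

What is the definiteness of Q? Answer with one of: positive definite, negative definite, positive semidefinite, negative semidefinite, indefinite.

Symmetric row and column elimination reduces A to a congruent diagonal form with pivots 18, 0.
So there are 1 positive, 1 zero pivots.
Hence Q is positive semidefinite.

positive semidefinite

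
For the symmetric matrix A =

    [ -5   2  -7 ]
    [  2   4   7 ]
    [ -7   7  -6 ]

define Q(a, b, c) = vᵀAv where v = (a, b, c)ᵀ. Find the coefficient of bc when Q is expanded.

The coefficient of bc is A[2,3] + A[3,2] = 2·7 = 14.

14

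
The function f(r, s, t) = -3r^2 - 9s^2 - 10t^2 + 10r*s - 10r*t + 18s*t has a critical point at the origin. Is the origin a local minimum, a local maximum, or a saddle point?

The Hessian at the origin is H = [[-6, 10, -10], [10, -18, 18], [-10, 18, -20]].
Congruent diagonalization of H (simultaneous row and column reduction) yields pivots -6, -4/3, -2.
That gives 3 negative pivots.
H is negative definite, so the origin is a strict local maximum.

local maximum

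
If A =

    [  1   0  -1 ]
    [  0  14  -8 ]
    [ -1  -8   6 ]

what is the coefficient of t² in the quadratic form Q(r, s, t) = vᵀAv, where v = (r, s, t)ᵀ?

The coefficient of t² is the diagonal entry A[3,3] = 6.

6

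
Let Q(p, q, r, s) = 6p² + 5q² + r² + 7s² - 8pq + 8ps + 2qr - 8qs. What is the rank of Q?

The associated matrix is A = [[6, -4, 0, 4], [-4, 5, 1, -4], [0, 1, 1, 0], [4, -4, 0, 7]].
Row-reducing A symmetrically gives the diagonal entries 6, 7/3, 4/7, 3.
So there are 4 positive pivots.
The rank is the number of nonzero pivots: 4.

4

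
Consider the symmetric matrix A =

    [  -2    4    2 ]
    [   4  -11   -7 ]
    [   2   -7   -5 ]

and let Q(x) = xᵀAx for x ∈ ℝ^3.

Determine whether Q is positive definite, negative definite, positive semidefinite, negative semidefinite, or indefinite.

Row-reducing A symmetrically gives the diagonal entries -2, -3, 0.
Counting signs: 2 negative, 1 zero.
Hence Q is negative semidefinite.

negative semidefinite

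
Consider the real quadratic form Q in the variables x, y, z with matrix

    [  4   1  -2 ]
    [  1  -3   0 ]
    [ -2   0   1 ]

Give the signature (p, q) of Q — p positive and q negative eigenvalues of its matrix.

(2, 1)

Symmetric row and column elimination reduces A to a congruent diagonal form with pivots 4, -13/4, 1/13.
That gives 2 positive, 1 negative pivots.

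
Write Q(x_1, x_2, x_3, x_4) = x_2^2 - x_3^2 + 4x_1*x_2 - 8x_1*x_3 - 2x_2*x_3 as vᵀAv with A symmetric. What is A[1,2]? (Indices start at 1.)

The coefficient of x_1·x_2 in Q is 4. For a symmetric A this equals A[1,2] + A[2,1] = 2·A[1,2].
So A[1,2] = 4/2 = 2.

2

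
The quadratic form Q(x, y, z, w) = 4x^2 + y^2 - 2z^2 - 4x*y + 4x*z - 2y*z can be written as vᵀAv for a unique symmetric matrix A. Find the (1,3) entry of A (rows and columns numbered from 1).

The coefficient of x·z in Q is 4. For a symmetric A this equals A[1,3] + A[3,1] = 2·A[1,3].
So A[1,3] = 4/2 = 2.

2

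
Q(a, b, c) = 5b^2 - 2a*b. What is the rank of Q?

The symmetric matrix is A = [[0, -1, 0], [-1, 5, 0], [0, 0, 0]].
Row reduction of A gives 2 nonzero rows, so rank A = 2.

2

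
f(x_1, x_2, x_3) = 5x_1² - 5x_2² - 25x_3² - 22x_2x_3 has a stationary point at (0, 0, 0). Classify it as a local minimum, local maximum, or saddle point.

The Hessian at the origin is H = [[10, 0, 0], [0, -10, -22], [0, -22, -50]].
Applying the same elementary operations to the rows and columns of H produces a congruent diagonal matrix with entries 10, -10, -8/5.
That gives 1 positive, 2 negative pivots.
H is indefinite, so the origin is a saddle point.

saddle point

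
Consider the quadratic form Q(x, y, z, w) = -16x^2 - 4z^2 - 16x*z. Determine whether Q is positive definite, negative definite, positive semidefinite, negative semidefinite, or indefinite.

negative semidefinite

Write A = [[-16, 0, -8, 0], [0, 0, 0, 0], [-8, 0, -4, 0], [0, 0, 0, 0]].
Symmetric row and column elimination reduces A to a congruent diagonal form with pivots -16, 0, 0, 0.
Counting signs: 1 negative, 3 zero.
Hence Q is negative semidefinite.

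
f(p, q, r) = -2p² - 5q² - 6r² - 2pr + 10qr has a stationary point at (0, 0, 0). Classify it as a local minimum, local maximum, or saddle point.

local maximum

The Hessian at the origin is H = [[-4, 0, -2], [0, -10, 10], [-2, 10, -12]].
An LDLᵀ factorisation of H has diagonal entries -4, -10, -1.
Counting signs: 3 negative.
H is negative definite, so the origin is a strict local maximum.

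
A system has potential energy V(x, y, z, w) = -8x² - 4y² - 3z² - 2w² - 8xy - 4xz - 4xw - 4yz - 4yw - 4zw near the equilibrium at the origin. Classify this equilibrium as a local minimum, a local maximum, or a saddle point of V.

local maximum

The Hessian at the origin is H = [[-16, -8, -4, -4], [-8, -8, -4, -4], [-4, -4, -6, -4], [-4, -4, -4, -4]].
Applying the same elementary operations to the rows and columns of H produces a congruent diagonal matrix with entries -16, -4, -4, -1.
That gives 4 negative pivots.
H is negative definite, so the origin is a strict local maximum.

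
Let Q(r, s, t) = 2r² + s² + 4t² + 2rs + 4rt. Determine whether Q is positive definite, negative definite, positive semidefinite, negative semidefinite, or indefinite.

The symmetric matrix is A = [[2, 1, 2], [1, 1, 0], [2, 0, 4]].
Symmetric row and column elimination reduces A to a congruent diagonal form with pivots 2, 1/2, 0.
That gives 2 positive, 1 zero pivots.
Hence Q is positive semidefinite.

positive semidefinite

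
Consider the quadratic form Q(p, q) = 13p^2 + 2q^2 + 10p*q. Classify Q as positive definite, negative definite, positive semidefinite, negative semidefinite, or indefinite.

positive definite

The symmetric matrix of Q is [[13, 5], [5, 2]].
For the 2×2 matrix [[13, 5], [5, 2]]: det = 13·2 − (5)² = 1, trace = 15.
det > 0 so both eigenvalues share the sign of the trace; trace = 15 > 0 ⇒ both positive.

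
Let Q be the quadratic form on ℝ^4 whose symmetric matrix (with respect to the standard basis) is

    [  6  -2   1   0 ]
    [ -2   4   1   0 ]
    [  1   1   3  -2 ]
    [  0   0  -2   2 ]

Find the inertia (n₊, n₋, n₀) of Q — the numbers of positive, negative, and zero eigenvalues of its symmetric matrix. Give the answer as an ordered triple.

An LDLᵀ factorisation of A has diagonal entries 6, 10/3, 23/10, 6/23.
So there are 4 positive pivots.

(4, 0, 0)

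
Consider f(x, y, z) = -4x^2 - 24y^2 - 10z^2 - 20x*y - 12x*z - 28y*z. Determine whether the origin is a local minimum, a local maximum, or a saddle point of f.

saddle point

The Hessian at the origin is H = [[-8, -20, -12], [-20, -48, -28], [-12, -28, -20]].
Applying the same elementary operations to the rows and columns of H produces a congruent diagonal matrix with entries -8, 2, -4.
Counting signs: 1 positive, 2 negative.
H is indefinite, so the origin is a saddle point.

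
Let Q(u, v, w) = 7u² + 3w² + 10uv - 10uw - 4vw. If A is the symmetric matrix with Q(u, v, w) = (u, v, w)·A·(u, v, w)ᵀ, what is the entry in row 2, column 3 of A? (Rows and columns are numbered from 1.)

-2

The coefficient of v·w in Q is -4. For a symmetric A this equals A[2,3] + A[3,2] = 2·A[2,3].
So A[2,3] = -4/2 = -2.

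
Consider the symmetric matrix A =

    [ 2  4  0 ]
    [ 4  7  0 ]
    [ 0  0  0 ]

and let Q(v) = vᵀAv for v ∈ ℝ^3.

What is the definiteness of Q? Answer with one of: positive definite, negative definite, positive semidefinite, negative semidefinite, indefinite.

Congruent diagonalization of A (simultaneous row and column reduction) yields pivots 2, -1, 0.
That gives 1 positive, 1 negative, 1 zero pivots.
Hence Q is indefinite.

indefinite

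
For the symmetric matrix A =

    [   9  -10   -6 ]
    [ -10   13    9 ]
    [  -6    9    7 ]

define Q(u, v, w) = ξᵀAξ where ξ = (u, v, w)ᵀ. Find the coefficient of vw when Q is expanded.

18

The coefficient of vw is A[2,3] + A[3,2] = 2·9 = 18.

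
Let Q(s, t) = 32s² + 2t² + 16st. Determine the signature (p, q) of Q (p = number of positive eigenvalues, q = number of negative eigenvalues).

(1, 0)

The associated matrix is A = [[32, 8], [8, 2]].
Row-reducing A symmetrically gives the diagonal entries 32, 0.
That gives 1 positive, 1 zero pivots.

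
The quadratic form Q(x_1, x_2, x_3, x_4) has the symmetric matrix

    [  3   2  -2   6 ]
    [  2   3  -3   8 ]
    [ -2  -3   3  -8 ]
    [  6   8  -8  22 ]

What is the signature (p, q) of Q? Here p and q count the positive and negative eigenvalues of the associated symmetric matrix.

(3, 0)

Applying the same elementary operations to the rows and columns of A produces a congruent diagonal matrix with entries 3, 5/3, 0, 2/5.
That gives 3 positive, 1 zero pivots.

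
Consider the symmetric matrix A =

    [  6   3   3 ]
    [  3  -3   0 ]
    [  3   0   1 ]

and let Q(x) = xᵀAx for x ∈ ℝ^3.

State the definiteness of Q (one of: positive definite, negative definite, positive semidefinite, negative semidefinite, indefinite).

indefinite

Congruent diagonalization of A (simultaneous row and column reduction) yields pivots 6, -9/2, 0.
That gives 1 positive, 1 negative, 1 zero pivots.
Hence Q is indefinite.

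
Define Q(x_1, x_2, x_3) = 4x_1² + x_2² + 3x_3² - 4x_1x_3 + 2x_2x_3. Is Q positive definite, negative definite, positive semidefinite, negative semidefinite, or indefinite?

positive definite

The symmetric matrix of Q is A = [[4, 0, -2], [0, 1, 1], [-2, 1, 3]].
Leading principal minors: Δ_1 = 4, Δ_2 = 4, Δ_3 = 4.
All leading principal minors are positive, so by Sylvester's criterion Q is positive definite.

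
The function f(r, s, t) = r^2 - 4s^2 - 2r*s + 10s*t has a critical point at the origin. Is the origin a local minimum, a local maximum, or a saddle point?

The Hessian at the origin is H = [[2, -2, 0], [-2, -8, 10], [0, 10, 0]].
Symmetric row and column elimination reduces H to a congruent diagonal form with pivots 2, -10, 10.
That gives 2 positive, 1 negative pivots.
H is indefinite, so the origin is a saddle point.

saddle point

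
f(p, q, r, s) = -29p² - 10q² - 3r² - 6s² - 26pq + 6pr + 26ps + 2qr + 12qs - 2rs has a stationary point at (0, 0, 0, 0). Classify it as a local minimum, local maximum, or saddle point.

local maximum

The Hessian at the origin is H = [[-58, -26, 6, 26], [-26, -20, 2, 12], [6, 2, -6, -2], [26, 12, -2, -12]].
Row-reducing H symmetrically gives the diagonal entries -58, -242/29, -644/121, -40/161.
So there are 4 negative pivots.
H is negative definite, so the origin is a strict local maximum.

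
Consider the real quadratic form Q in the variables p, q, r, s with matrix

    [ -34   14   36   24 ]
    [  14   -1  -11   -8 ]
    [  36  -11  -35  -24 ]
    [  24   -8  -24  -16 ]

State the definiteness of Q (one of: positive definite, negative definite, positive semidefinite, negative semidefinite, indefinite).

indefinite

Row-reducing A symmetrically gives the diagonal entries -34, 81/17, 4/81, 0.
Counting signs: 2 positive, 1 negative, 1 zero.
Hence Q is indefinite.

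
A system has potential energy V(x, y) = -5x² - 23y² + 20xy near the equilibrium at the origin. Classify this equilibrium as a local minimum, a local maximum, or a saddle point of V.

local maximum

The Hessian at the origin is H = [[-10, 20], [20, -46]].
det H = -10·-46 − (20)² = 60 > 0 and H[1,1] = -10 < 0, so H is negative definite.
Therefore the origin is a local maximum.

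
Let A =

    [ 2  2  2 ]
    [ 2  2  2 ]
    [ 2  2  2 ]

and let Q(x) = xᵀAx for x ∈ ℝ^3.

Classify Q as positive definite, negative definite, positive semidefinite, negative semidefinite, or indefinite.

Symmetric row and column elimination reduces A to a congruent diagonal form with pivots 2, 0, 0.
So there are 1 positive, 2 zero pivots.
Hence Q is positive semidefinite.

positive semidefinite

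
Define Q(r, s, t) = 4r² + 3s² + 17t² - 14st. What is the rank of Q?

Write A = [[4, 0, 0], [0, 3, -7], [0, -7, 17]].
Row-reducing A symmetrically gives the diagonal entries 4, 3, 2/3.
That gives 3 positive pivots.
The rank is the number of nonzero pivots: 3.

3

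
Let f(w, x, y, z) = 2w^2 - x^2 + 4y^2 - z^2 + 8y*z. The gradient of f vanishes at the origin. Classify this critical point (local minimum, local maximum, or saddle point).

The Hessian at the origin is H = [[4, 0, 0, 0], [0, -2, 0, 0], [0, 0, 8, 8], [0, 0, 8, -2]].
Row-reducing H symmetrically gives the diagonal entries 4, -2, 8, -10.
Counting signs: 2 positive, 2 negative.
H is indefinite, so the origin is a saddle point.

saddle point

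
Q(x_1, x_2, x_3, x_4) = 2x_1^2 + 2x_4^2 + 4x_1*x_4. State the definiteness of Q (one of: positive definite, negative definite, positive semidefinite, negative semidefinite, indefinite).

positive semidefinite

The symmetric matrix is A = [[2, 0, 0, 2], [0, 0, 0, 0], [0, 0, 0, 0], [2, 0, 0, 2]].
Applying the same elementary operations to the rows and columns of A produces a congruent diagonal matrix with entries 2, 0, 0, 0.
Counting signs: 1 positive, 3 zero.
Hence Q is positive semidefinite.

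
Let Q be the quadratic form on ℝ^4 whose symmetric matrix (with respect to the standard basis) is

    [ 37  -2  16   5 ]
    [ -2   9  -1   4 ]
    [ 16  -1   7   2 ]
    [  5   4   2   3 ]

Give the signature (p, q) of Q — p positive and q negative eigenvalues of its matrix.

(4, 0)

Symmetric row and column elimination reduces A to a congruent diagonal form with pivots 37, 329/37, 26/329, 2/13.
Counting signs: 4 positive.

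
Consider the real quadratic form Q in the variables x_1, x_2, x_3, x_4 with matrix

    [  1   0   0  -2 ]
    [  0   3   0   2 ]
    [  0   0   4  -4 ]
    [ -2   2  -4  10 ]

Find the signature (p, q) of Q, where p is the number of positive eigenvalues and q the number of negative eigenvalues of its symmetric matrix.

(4, 0)

Row-reducing A symmetrically gives the diagonal entries 1, 3, 4, 2/3.
That gives 4 positive pivots.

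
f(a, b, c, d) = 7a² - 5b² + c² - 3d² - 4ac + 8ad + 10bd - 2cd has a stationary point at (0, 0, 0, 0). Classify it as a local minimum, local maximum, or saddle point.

saddle point

The Hessian at the origin is H = [[14, 0, -4, 8], [0, -10, 0, 10], [-4, 0, 2, -2], [8, 10, -2, -6]].
An LDLᵀ factorisation of H has diagonal entries 14, -10, 6/7, -2/3.
That gives 2 positive, 2 negative pivots.
H is indefinite, so the origin is a saddle point.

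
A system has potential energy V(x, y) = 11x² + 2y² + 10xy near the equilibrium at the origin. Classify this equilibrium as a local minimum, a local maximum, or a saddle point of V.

saddle point

The Hessian at the origin is H = [[22, 10], [10, 4]].
det H = 22·4 − (10)² = -12 < 0, so H is indefinite.
Therefore the origin is a saddle point.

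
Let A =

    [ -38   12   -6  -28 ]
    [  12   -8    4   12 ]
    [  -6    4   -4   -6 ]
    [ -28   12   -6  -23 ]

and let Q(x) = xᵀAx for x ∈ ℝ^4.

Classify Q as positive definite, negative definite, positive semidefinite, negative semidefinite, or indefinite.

Symmetric row and column elimination reduces A to a congruent diagonal form with pivots -38, -80/19, -2, 0.
That gives 3 negative, 1 zero pivots.
Hence Q is negative semidefinite.

negative semidefinite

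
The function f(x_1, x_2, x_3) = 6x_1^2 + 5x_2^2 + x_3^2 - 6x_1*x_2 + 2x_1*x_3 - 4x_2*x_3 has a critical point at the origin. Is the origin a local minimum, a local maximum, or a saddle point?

local minimum

The Hessian at the origin is H = [[12, -6, 2], [-6, 10, -4], [2, -4, 2]].
Row-reducing H symmetrically gives the diagonal entries 12, 7, 8/21.
So there are 3 positive pivots.
H is positive definite, so the origin is a strict local minimum.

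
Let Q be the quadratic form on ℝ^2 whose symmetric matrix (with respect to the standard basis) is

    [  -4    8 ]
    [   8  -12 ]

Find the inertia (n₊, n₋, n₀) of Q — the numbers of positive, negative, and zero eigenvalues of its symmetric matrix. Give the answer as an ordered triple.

(1, 1, 0)

Symmetric row and column elimination reduces A to a congruent diagonal form with pivots -4, 4.
Counting signs: 1 positive, 1 negative.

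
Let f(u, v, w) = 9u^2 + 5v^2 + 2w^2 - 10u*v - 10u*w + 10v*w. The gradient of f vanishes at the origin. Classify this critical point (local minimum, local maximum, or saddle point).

saddle point

The Hessian at the origin is H = [[18, -10, -10], [-10, 10, 10], [-10, 10, 4]].
An LDLᵀ factorisation of H has diagonal entries 18, 40/9, -6.
That gives 2 positive, 1 negative pivots.
H is indefinite, so the origin is a saddle point.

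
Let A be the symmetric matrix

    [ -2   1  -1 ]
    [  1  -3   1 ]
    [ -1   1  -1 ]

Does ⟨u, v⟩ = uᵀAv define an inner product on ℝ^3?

no

An LDLᵀ factorisation of A has diagonal entries -2, -5/2, -2/5.
Counting signs: 3 negative.
Hence Q is negative definite.
⟨·,·⟩ is an inner product exactly when A is positive definite.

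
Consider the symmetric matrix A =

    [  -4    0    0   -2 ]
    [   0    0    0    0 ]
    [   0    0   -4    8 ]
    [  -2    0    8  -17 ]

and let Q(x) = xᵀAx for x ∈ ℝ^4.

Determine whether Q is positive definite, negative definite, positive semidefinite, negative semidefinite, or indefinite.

negative semidefinite

Symmetric row and column elimination reduces A to a congruent diagonal form with pivots -4, 0, -4, 0.
So there are 2 negative, 2 zero pivots.
Hence Q is negative semidefinite.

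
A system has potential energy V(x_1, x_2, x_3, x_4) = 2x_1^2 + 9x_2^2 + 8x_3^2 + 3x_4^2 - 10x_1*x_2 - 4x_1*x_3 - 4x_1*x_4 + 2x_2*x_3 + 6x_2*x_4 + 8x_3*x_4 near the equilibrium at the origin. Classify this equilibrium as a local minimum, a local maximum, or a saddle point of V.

The Hessian at the origin is H = [[4, -10, -4, -4], [-10, 18, 2, 6], [-4, 2, 16, 8], [-4, 6, 8, 6]].
An LDLᵀ factorisation of H has diagonal entries 4, -7, 148/7, 30/37.
That gives 3 positive, 1 negative pivots.
H is indefinite, so the origin is a saddle point.

saddle point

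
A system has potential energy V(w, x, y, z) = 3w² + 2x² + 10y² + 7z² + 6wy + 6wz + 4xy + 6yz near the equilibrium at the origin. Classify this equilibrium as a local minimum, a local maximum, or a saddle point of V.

The Hessian at the origin is H = [[6, 0, 6, 6], [0, 4, 4, 0], [6, 4, 20, 6], [6, 0, 6, 14]].
Congruent diagonalization of H (simultaneous row and column reduction) yields pivots 6, 4, 10, 8.
Counting signs: 4 positive.
H is positive definite, so the origin is a strict local minimum.

local minimum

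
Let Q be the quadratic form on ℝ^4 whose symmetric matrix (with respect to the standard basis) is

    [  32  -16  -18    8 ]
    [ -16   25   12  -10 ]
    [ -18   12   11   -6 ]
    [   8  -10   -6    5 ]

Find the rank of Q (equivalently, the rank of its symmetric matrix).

4

Row-reducing A symmetrically gives the diagonal entries 32, 17, 47/136, 15/47.
So there are 4 positive pivots.
The rank is the number of nonzero pivots: 4.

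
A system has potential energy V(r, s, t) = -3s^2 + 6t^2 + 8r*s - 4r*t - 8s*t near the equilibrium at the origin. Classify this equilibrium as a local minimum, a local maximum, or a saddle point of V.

The Hessian at the origin is H = [[0, 8, -4], [8, -6, -8], [-4, -8, 12]].
H is indefinite, so the origin is a saddle point.

saddle point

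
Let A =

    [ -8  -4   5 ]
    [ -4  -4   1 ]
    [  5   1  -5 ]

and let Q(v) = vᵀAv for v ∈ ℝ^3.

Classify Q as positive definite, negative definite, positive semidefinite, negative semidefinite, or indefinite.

An LDLᵀ factorisation of A has diagonal entries -8, -2, -3/4.
That gives 3 negative pivots.
Hence Q is negative definite.

negative definite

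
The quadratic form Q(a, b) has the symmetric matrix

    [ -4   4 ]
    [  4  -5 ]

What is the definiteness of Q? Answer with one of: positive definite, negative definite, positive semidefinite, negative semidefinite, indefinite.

negative definite

Symmetric row and column elimination reduces A to a congruent diagonal form with pivots -4, -1.
Counting signs: 2 negative.
Hence Q is negative definite.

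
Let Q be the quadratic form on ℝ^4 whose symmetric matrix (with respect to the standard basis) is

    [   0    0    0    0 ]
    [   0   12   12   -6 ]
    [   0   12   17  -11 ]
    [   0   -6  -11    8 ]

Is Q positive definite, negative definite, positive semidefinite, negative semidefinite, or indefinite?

Symmetric row and column elimination reduces A to a congruent diagonal form with pivots 0, 12, 5, 0.
So there are 2 positive, 2 zero pivots.
Hence Q is positive semidefinite.

positive semidefinite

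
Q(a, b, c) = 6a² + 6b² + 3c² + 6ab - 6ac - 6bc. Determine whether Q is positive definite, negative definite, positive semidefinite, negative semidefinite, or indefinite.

The symmetric matrix is A = [[6, 3, -3], [3, 6, -3], [-3, -3, 3]].
Symmetric row and column elimination reduces A to a congruent diagonal form with pivots 6, 9/2, 1.
That gives 3 positive pivots.
Hence Q is positive definite.

positive definite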